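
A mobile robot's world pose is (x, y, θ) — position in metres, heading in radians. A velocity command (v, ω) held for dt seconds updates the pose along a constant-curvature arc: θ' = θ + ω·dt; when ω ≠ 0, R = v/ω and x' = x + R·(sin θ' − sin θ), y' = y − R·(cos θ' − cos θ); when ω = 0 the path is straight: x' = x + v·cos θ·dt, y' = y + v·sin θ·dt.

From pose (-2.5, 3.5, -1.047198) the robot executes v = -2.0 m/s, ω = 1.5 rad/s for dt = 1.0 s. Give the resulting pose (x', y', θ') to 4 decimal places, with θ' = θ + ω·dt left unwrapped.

(-4.2380, 4.0323, 0.4528)

θ' = -1.0472 + 1.5·1.0 = 0.4528
R = v/ω = -2.0/1.5 = -1.3333
x' = -2.5 + -1.3333·(sin 0.4528 − sin -1.0472) = -4.2380
y' = 3.5 − -1.3333·(cos 0.4528 − cos -1.0472) = 4.0323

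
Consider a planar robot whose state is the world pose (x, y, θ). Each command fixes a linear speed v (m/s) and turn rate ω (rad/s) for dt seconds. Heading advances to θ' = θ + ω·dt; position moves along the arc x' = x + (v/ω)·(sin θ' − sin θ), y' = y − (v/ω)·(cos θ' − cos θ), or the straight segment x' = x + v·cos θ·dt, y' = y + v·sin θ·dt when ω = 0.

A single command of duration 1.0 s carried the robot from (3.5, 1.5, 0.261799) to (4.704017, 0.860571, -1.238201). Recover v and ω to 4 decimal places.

Δθ = -1.238201 − 0.261799 = -1.500000
ω = Δθ/dt = -1.500000/1.0 = -1.5000
R = Δx/(sin θ' − sin θ) = -1.0000
v = R·ω = -1.0000·-1.5000 = 1.5000

v = 1.5000, ω = -1.5000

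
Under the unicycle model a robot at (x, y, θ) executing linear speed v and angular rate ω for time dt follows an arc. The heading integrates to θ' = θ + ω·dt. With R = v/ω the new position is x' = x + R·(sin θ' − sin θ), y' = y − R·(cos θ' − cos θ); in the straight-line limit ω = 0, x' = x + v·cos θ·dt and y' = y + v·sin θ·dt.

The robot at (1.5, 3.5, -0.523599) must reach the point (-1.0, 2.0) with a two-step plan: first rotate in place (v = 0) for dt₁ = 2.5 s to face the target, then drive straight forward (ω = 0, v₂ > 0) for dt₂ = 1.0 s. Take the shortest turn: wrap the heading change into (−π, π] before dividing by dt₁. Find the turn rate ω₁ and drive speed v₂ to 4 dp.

ω₁ = -0.8310, v₂ = 2.9155

heading to target = atan2(2−3.5, -1−1.5) = -2.6012
Δθ = wrap(-2.6012 − -0.5236) = -2.0776; ω₁ = Δθ/dt₁ = -0.8310
distance = √((-1−1.5)² + (2−3.5)²) = 2.9155; v₂ = distance/dt₂ = 2.9155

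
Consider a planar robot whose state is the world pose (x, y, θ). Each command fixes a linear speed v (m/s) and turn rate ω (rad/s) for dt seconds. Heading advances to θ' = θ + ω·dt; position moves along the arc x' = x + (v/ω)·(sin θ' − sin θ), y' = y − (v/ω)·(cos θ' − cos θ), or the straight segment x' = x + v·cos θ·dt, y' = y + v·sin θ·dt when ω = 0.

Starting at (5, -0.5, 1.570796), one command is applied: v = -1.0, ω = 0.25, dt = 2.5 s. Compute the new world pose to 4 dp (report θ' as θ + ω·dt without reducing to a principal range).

(5.7561, -2.8404, 2.1958)

θ' = 1.5708 + 0.25·2.5 = 2.1958
R = v/ω = -1.0/0.25 = -4.0000
x' = 5 + -4.0000·(sin 2.1958 − sin 1.5708) = 5.7561
y' = -0.5 − -4.0000·(cos 2.1958 − cos 1.5708) = -2.8404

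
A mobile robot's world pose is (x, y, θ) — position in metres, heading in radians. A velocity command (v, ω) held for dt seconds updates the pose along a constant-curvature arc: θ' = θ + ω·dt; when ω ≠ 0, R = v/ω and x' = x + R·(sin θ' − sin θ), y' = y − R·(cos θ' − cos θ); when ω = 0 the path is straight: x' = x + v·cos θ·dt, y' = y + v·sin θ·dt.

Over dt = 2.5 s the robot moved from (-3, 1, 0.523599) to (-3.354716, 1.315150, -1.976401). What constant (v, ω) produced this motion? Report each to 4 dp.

Δθ = -1.976401 − 0.523599 = -2.500000
ω = Δθ/dt = -2.500000/2.5 = -1.0000
R = Δx/(sin θ' − sin θ) = 0.2500
v = R·ω = 0.2500·-1.0000 = -0.2500

v = -0.2500, ω = -1.0000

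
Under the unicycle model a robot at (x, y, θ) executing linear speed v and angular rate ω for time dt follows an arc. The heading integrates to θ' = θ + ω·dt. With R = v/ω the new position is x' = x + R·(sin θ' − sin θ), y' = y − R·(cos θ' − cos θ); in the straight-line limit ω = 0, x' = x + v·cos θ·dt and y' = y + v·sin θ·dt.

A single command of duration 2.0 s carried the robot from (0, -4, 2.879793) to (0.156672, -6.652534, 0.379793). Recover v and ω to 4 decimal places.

Δθ = 0.379793 − 2.879793 = -2.500000
ω = Δθ/dt = -2.500000/2.0 = -1.2500
R = −Δy/(cos θ' − cos θ) = 1.4000
v = R·ω = 1.4000·-1.2500 = -1.7500

v = -1.7500, ω = -1.2500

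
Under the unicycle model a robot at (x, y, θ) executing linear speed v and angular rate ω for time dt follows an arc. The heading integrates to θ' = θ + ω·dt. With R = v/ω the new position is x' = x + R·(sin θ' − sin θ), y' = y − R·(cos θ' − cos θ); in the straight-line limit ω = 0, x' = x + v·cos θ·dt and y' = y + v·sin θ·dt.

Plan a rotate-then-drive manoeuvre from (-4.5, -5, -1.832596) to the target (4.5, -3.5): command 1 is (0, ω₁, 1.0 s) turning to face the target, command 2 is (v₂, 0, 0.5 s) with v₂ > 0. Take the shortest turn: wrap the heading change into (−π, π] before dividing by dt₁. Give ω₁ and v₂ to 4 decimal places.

heading to target = atan2(-3.5−-5, 4.5−-4.5) = 0.1651
Δθ = wrap(0.1651 − -1.8326) = 1.9977; ω₁ = Δθ/dt₁ = 1.9977
distance = √((4.5−-4.5)² + (-3.5−-5)²) = 9.1241; v₂ = distance/dt₂ = 18.2483

ω₁ = 1.9977, v₂ = 18.2483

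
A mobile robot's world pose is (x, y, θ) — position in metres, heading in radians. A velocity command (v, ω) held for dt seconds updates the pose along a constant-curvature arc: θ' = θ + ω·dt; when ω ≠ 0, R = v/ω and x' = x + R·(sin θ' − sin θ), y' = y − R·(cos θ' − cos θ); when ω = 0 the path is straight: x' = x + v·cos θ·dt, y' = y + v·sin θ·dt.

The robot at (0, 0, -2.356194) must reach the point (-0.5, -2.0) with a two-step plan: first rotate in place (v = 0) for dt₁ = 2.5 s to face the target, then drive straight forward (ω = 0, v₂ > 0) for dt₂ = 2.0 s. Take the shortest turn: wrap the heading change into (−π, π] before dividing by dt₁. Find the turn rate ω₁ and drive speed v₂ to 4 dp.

heading to target = atan2(-2−0, -0.5−0) = -1.8158
Δθ = wrap(-1.8158 − -2.3562) = 0.5404; ω₁ = Δθ/dt₁ = 0.2162
distance = √((-0.5−0)² + (-2−0)²) = 2.0616; v₂ = distance/dt₂ = 1.0308

ω₁ = 0.2162, v₂ = 1.0308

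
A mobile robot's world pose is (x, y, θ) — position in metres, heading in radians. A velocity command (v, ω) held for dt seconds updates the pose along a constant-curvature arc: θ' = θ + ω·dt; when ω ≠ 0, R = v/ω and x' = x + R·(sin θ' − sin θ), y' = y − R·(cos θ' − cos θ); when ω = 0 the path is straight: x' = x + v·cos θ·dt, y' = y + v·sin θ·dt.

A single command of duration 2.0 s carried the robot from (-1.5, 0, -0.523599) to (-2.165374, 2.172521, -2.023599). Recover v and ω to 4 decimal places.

Δθ = -2.023599 − -0.523599 = -1.500000
ω = Δθ/dt = -1.500000/2.0 = -0.7500
R = −Δy/(cos θ' − cos θ) = 1.6667
v = R·ω = 1.6667·-0.7500 = -1.2500

v = -1.2500, ω = -0.7500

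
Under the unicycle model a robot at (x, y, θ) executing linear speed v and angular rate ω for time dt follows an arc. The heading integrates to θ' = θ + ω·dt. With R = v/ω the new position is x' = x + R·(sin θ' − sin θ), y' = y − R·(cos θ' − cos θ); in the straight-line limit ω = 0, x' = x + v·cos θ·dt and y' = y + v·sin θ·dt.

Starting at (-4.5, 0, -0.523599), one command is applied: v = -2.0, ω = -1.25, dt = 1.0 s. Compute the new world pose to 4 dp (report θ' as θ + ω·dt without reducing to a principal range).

θ' = -0.5236 + -1.25·1.0 = -1.7736
R = v/ω = -2.0/-1.25 = 1.6000
x' = -4.5 + 1.6000·(sin -1.7736 − sin -0.5236) = -5.2672
y' = 0 − 1.6000·(cos -1.7736 − cos -0.5236) = 1.7079

(-5.2672, 1.7079, -1.7736)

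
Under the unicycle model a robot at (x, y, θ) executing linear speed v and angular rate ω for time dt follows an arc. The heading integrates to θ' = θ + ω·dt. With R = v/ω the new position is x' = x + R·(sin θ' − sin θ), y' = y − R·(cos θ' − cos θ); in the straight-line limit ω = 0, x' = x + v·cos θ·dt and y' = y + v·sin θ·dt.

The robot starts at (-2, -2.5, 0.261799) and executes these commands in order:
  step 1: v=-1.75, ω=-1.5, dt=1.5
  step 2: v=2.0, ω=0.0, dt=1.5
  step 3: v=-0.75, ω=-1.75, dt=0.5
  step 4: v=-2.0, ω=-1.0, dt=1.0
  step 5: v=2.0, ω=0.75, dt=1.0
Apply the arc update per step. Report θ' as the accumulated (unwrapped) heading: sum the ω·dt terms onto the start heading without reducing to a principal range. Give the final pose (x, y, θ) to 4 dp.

step 1: θ'=-1.9882 (R=1.1667) → pose (-3.3685, -0.9001, -1.9882)
step 2: θ'=-1.9882 (straight) → pose (-4.5846, -3.6426, -1.9882)
step 3: θ'=-2.8632 (R=0.4286) → pose (-4.3106, -3.4042, -2.8632)
step 4: θ'=-3.8632 (R=2.0000) → pose (-2.4398, -3.8257, -3.8632)
step 5: θ'=-3.1132 (R=2.6667) → pose (-4.2771, -3.1621, -3.1132)

(-4.2771, -3.1621, -3.1132)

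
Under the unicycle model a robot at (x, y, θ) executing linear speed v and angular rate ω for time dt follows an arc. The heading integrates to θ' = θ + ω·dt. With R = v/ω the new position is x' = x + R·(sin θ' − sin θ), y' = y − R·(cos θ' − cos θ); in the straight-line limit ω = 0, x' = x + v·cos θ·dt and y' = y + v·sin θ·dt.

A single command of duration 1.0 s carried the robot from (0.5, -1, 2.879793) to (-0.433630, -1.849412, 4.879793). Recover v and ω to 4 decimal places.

v = 1.5000, ω = 2.0000

Δθ = 4.879793 − 2.879793 = 2.000000
ω = Δθ/dt = 2.000000/1.0 = 2.0000
R = Δx/(sin θ' − sin θ) = 0.7500
v = R·ω = 0.7500·2.0000 = 1.5000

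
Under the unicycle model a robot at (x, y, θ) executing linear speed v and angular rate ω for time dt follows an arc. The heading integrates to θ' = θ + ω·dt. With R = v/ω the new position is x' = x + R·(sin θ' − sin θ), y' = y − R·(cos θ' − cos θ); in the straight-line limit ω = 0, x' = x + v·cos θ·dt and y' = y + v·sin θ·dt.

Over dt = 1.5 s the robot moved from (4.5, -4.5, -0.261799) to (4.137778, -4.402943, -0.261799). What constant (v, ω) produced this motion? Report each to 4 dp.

Δθ = -0.261799 − -0.261799 = 0.000000
ω = Δθ/dt = 0.000000/1.5 = 0.0000
ω = 0 → v = (Δx·cos θ + Δy·sin θ)/dt = -0.2500

v = -0.2500, ω = 0.0000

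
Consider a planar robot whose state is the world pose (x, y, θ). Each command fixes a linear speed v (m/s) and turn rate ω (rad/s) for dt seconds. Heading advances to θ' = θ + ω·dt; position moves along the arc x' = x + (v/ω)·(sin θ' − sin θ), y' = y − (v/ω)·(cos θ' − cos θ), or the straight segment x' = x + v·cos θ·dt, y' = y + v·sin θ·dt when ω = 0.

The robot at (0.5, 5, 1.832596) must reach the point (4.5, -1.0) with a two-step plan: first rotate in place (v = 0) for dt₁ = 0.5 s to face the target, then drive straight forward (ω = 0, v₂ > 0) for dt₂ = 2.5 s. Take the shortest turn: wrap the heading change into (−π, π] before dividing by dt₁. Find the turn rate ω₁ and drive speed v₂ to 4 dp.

ω₁ = -5.6308, v₂ = 2.8844

heading to target = atan2(-1−5, 4.5−0.5) = -0.9828
Δθ = wrap(-0.9828 − 1.8326) = -2.8154; ω₁ = Δθ/dt₁ = -5.6308
distance = √((4.5−0.5)² + (-1−5)²) = 7.2111; v₂ = distance/dt₂ = 2.8844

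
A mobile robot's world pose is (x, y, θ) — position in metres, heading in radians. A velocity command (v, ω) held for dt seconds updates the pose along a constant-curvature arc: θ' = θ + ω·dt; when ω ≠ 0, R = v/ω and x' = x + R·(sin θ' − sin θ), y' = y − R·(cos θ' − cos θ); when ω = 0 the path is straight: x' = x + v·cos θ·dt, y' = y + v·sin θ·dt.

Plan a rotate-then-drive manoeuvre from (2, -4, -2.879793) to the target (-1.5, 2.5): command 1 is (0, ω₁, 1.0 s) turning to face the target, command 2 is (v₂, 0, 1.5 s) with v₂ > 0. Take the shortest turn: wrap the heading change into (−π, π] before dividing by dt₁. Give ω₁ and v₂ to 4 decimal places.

heading to target = atan2(2.5−-4, -1.5−2) = 2.0647
Δθ = wrap(2.0647 − -2.8798) = -1.3387; ω₁ = Δθ/dt₁ = -1.3387
distance = √((-1.5−2)² + (2.5−-4)²) = 7.3824; v₂ = distance/dt₂ = 4.9216

ω₁ = -1.3387, v₂ = 4.9216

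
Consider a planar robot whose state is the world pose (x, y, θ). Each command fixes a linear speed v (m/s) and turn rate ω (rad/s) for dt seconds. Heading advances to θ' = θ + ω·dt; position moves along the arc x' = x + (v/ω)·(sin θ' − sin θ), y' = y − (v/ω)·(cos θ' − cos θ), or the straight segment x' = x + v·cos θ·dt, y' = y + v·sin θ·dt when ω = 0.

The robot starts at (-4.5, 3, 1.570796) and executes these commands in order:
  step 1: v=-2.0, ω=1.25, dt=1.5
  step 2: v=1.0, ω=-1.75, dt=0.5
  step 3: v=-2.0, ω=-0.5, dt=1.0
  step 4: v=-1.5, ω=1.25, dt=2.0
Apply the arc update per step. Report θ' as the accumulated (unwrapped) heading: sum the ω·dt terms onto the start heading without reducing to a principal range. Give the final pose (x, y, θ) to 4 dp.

step 1: θ'=3.4458 (R=-1.6000) → pose (-2.4207, 1.4735, 3.4458)
step 2: θ'=2.5708 (R=-0.5714) → pose (-2.9007, 1.5378, 2.5708)
step 3: θ'=2.0708 (R=4.0000) → pose (-1.5515, 0.0896, 2.0708)
step 4: θ'=4.5708 (R=-1.2000) → pose (0.6896, 0.4956, 4.5708)

(0.6896, 0.4956, 4.5708)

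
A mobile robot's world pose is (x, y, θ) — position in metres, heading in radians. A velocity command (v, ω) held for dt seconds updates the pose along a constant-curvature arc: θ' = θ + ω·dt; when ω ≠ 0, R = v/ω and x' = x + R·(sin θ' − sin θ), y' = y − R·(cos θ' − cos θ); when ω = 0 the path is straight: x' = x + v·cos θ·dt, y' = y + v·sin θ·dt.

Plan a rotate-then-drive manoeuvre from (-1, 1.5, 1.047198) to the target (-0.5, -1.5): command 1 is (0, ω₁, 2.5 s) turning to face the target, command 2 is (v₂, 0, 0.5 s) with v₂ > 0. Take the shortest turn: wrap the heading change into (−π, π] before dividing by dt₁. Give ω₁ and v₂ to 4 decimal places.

heading to target = atan2(-1.5−1.5, -0.5−-1) = -1.4056
Δθ = wrap(-1.4056 − 1.0472) = -2.4528; ω₁ = Δθ/dt₁ = -0.9811
distance = √((-0.5−-1)² + (-1.5−1.5)²) = 3.0414; v₂ = distance/dt₂ = 6.0828

ω₁ = -0.9811, v₂ = 6.0828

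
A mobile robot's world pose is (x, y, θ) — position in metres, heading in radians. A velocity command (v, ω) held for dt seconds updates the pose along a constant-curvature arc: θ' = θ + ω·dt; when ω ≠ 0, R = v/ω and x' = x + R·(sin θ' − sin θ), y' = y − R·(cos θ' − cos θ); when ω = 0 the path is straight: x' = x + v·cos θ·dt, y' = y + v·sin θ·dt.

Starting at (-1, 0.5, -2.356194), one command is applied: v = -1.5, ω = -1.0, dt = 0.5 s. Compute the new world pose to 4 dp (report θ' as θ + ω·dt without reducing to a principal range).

θ' = -2.3562 + -1.0·0.5 = -2.8562
R = v/ω = -1.5/-1.0 = 1.5000
x' = -1 + 1.5000·(sin -2.8562 − sin -2.3562) = -0.3616
y' = 0.5 − 1.5000·(cos -2.8562 − cos -2.3562) = 0.8787

(-0.3616, 0.8787, -2.8562)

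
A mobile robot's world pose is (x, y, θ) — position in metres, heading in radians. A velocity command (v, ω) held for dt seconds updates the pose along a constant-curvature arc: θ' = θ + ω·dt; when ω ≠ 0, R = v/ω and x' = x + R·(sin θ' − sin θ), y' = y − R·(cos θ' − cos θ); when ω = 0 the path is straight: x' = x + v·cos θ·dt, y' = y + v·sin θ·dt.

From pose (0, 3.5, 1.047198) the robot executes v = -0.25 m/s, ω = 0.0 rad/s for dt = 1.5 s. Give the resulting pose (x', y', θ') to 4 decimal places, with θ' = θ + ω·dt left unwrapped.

θ' = 1.0472 + 0.0·1.5 = 1.0472
ω = 0 → straight: x' = 0 + -0.25·cos(1.0472)·1.5 = -0.1875
y' = 3.5 + -0.25·sin(1.0472)·1.5 = 3.1752

(-0.1875, 3.1752, 1.0472)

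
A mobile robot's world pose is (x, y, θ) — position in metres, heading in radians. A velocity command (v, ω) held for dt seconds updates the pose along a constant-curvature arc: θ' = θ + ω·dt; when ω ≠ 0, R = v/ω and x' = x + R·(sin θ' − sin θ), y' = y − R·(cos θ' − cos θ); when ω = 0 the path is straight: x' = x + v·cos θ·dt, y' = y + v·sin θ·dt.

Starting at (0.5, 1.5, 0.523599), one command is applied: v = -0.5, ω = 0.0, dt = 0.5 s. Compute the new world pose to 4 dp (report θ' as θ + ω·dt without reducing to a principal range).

(0.2835, 1.3750, 0.5236)

θ' = 0.5236 + 0.0·0.5 = 0.5236
ω = 0 → straight: x' = 0.5 + -0.5·cos(0.5236)·0.5 = 0.2835
y' = 1.5 + -0.5·sin(0.5236)·0.5 = 1.3750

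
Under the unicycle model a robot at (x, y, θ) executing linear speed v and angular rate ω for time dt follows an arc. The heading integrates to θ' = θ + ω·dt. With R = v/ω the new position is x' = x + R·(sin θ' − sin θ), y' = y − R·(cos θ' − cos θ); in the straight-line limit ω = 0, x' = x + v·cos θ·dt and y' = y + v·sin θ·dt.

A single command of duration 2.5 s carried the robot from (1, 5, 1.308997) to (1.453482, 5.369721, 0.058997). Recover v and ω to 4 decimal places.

v = 0.2500, ω = -0.5000

Δθ = 0.058997 − 1.308997 = -1.250000
ω = Δθ/dt = -1.250000/2.5 = -0.5000
R = Δx/(sin θ' − sin θ) = -0.5000
v = R·ω = -0.5000·-0.5000 = 0.2500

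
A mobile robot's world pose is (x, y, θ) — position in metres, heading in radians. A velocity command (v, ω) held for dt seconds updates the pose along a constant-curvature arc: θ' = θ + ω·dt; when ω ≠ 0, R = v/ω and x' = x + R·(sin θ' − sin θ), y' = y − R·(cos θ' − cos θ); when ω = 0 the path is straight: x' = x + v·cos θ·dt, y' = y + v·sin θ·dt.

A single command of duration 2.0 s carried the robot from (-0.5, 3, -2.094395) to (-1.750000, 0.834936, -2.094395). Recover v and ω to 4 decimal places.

v = 1.2500, ω = 0.0000

Δθ = -2.094395 − -2.094395 = 0.000000
ω = Δθ/dt = 0.000000/2.0 = 0.0000
ω = 0 → v = (Δx·cos θ + Δy·sin θ)/dt = 1.2500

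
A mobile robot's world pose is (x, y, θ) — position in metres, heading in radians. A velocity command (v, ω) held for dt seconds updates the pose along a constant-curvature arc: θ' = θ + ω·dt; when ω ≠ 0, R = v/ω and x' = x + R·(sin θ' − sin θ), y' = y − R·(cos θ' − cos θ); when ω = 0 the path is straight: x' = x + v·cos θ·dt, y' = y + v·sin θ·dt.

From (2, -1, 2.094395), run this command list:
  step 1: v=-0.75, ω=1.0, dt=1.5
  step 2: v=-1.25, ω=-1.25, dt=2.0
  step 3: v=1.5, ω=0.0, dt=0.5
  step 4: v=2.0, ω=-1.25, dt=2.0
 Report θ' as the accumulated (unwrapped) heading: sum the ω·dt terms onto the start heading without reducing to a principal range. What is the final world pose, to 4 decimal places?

step 1: θ'=3.5944 (R=-0.7500) → pose (2.9776, -1.2994, 3.5944)
step 2: θ'=1.0944 (R=1.0000) → pose (4.3038, -2.6572, 1.0944)
step 3: θ'=1.0944 (straight) → pose (4.6477, -1.9907, 1.0944)
step 4: θ'=-1.4056 (R=-1.6000) → pose (7.6478, -2.4614, -1.4056)

(7.6478, -2.4614, -1.4056)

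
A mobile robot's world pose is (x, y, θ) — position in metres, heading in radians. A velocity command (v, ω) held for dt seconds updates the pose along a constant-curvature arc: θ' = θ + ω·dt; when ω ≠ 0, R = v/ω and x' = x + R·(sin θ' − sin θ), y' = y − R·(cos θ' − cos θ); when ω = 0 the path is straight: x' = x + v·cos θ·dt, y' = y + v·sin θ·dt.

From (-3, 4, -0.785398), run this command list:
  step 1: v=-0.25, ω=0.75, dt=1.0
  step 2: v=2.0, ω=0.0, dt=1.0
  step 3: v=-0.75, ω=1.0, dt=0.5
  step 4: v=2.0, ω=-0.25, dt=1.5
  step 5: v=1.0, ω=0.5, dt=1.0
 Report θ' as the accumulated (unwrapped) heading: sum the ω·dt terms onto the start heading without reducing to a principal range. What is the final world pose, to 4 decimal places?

(2.2140, 5.0932, 0.5896)

step 1: θ'=-0.0354 (R=-0.3333) → pose (-3.2239, 4.0974, -0.0354)
step 2: θ'=-0.0354 (straight) → pose (-1.2252, 4.0266, -0.0354)
step 3: θ'=0.4646 (R=-0.7500) → pose (-1.5878, 3.9476, 0.4646)
step 4: θ'=0.0896 (R=-8.0000) → pose (1.2809, 4.7635, 0.0896)
step 5: θ'=0.5896 (R=2.0000) → pose (2.2140, 5.0932, 0.5896)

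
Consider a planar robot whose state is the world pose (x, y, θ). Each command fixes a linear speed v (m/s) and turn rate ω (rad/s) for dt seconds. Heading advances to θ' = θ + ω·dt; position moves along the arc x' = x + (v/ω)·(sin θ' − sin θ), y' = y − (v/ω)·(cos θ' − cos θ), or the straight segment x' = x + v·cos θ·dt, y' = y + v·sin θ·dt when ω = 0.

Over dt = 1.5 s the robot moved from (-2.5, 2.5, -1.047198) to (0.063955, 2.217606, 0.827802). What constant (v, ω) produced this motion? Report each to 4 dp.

Δθ = 0.827802 − -1.047198 = 1.875000
ω = Δθ/dt = 1.875000/1.5 = 1.2500
R = Δx/(sin θ' − sin θ) = 1.6000
v = R·ω = 1.6000·1.2500 = 2.0000

v = 2.0000, ω = 1.2500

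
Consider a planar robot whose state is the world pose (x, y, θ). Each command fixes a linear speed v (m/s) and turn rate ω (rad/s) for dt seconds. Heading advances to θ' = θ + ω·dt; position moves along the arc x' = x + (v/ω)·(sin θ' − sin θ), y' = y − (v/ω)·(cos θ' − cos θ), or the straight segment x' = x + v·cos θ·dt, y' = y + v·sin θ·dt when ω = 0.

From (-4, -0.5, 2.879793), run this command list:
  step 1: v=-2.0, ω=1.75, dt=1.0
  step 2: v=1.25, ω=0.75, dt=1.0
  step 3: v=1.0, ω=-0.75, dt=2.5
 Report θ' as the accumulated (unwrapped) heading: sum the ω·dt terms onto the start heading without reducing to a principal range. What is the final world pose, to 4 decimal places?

step 1: θ'=4.6298 (R=-1.1429) → pose (-2.5652, 0.5096, 4.6298)
step 2: θ'=5.3798 (R=1.6667) → pose (-2.2133, -0.6595, 5.3798)
step 3: θ'=3.5048 (R=-1.3333) → pose (-2.7869, -2.7311, 3.5048)

(-2.7869, -2.7311, 3.5048)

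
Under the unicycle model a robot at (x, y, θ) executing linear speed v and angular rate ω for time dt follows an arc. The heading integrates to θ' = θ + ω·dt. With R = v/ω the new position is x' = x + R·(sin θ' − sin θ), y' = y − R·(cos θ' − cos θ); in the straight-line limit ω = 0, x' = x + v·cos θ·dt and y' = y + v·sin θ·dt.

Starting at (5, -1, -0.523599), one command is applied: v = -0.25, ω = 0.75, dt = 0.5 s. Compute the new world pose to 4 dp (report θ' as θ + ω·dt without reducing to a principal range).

θ' = -0.5236 + 0.75·0.5 = -0.1486
R = v/ω = -0.25/0.75 = -0.3333
x' = 5 + -0.3333·(sin -0.1486 − sin -0.5236) = 4.8827
y' = -1 − -0.3333·(cos -0.1486 − cos -0.5236) = -0.9590

(4.8827, -0.9590, -0.1486)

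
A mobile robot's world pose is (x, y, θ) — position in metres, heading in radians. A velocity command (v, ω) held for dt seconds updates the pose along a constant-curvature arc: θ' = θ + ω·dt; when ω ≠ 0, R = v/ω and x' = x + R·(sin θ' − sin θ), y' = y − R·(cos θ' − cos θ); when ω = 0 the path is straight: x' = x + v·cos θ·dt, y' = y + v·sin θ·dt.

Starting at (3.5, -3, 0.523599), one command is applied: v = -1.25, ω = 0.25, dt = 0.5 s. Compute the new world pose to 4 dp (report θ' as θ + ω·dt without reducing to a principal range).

(2.9796, -3.3455, 0.6486)

θ' = 0.5236 + 0.25·0.5 = 0.6486
R = v/ω = -1.25/0.25 = -5.0000
x' = 3.5 + -5.0000·(sin 0.6486 − sin 0.5236) = 2.9796
y' = -3 − -5.0000·(cos 0.6486 − cos 0.5236) = -3.3455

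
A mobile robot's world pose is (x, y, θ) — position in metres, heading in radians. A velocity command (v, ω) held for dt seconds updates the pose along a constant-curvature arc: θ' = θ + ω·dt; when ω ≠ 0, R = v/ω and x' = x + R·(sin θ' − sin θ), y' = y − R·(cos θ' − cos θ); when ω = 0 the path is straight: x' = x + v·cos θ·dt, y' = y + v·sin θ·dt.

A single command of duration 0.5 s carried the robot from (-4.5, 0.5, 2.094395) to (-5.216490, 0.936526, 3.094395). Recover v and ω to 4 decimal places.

Δθ = 3.094395 − 2.094395 = 1.000000
ω = Δθ/dt = 1.000000/0.5 = 2.0000
R = Δx/(sin θ' − sin θ) = 0.8750
v = R·ω = 0.8750·2.0000 = 1.7500

v = 1.7500, ω = 2.0000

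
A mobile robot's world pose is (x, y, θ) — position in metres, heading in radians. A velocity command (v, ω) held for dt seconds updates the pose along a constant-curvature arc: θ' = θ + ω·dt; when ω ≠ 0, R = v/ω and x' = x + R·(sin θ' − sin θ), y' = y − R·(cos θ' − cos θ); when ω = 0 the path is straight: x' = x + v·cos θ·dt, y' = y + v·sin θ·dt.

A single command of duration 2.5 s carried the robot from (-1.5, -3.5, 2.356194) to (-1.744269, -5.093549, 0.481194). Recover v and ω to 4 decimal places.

v = -0.7500, ω = -0.7500

Δθ = 0.481194 − 2.356194 = -1.875000
ω = Δθ/dt = -1.875000/2.5 = -0.7500
R = −Δy/(cos θ' − cos θ) = 1.0000
v = R·ω = 1.0000·-0.7500 = -0.7500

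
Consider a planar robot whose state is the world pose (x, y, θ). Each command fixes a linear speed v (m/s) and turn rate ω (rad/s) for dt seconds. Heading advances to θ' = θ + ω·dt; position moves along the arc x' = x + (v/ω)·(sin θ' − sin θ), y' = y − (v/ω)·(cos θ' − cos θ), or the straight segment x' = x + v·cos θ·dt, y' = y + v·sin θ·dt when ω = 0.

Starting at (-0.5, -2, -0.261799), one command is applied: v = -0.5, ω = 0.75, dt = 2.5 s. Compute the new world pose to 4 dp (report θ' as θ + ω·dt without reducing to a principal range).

(-1.3386, -2.6722, 1.6132)

θ' = -0.2618 + 0.75·2.5 = 1.6132
R = v/ω = -0.5/0.75 = -0.6667
x' = -0.5 + -0.6667·(sin 1.6132 − sin -0.2618) = -1.3386
y' = -2 − -0.6667·(cos 1.6132 − cos -0.2618) = -2.6722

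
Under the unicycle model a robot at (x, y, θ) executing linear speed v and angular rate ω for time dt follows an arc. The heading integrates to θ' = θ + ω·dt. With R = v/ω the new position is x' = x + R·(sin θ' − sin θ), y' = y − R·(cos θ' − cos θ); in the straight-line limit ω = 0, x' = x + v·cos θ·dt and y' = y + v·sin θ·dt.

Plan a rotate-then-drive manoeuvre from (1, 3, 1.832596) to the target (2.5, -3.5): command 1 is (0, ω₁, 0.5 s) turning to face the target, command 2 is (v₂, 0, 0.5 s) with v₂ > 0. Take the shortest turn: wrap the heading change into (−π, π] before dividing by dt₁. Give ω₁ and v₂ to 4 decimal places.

ω₁ = 6.2132, v₂ = 13.3417

heading to target = atan2(-3.5−3, 2.5−1) = -1.3440
Δθ = wrap(-1.3440 − 1.8326) = 3.1066; ω₁ = Δθ/dt₁ = 6.2132
distance = √((2.5−1)² + (-3.5−3)²) = 6.6708; v₂ = distance/dt₂ = 13.3417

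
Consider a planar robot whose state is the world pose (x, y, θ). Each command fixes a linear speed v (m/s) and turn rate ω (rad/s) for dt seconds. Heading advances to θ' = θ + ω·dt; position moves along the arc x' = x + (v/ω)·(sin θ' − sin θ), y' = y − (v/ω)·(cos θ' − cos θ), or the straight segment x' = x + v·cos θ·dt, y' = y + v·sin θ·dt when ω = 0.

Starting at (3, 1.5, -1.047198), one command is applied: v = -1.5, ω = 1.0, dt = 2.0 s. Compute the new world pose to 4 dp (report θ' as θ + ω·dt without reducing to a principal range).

(0.4784, 1.6191, 0.9528)

θ' = -1.0472 + 1.0·2.0 = 0.9528
R = v/ω = -1.5/1.0 = -1.5000
x' = 3 + -1.5000·(sin 0.9528 − sin -1.0472) = 0.4784
y' = 1.5 − -1.5000·(cos 0.9528 − cos -1.0472) = 1.6191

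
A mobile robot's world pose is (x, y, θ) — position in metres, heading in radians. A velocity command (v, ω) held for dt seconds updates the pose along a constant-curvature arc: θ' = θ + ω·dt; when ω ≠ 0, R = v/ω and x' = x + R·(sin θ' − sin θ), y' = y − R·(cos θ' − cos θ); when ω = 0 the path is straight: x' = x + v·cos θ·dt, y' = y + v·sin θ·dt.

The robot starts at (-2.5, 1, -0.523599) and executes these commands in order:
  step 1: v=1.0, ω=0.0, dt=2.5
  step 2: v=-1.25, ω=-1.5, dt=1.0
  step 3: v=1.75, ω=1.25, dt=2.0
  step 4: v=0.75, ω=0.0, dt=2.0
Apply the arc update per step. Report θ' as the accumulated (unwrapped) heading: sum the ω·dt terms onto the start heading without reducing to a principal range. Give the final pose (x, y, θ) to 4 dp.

(2.5663, -0.3325, 0.4764)

step 1: θ'=-0.5236 (straight) → pose (-0.3349, -0.2500, -0.5236)
step 2: θ'=-2.0236 (R=0.8333) → pose (-0.6676, 0.8363, -2.0236)
step 3: θ'=0.4764 (R=1.4000) → pose (1.2333, -1.0203, 0.4764)
step 4: θ'=0.4764 (straight) → pose (2.5663, -0.3325, 0.4764)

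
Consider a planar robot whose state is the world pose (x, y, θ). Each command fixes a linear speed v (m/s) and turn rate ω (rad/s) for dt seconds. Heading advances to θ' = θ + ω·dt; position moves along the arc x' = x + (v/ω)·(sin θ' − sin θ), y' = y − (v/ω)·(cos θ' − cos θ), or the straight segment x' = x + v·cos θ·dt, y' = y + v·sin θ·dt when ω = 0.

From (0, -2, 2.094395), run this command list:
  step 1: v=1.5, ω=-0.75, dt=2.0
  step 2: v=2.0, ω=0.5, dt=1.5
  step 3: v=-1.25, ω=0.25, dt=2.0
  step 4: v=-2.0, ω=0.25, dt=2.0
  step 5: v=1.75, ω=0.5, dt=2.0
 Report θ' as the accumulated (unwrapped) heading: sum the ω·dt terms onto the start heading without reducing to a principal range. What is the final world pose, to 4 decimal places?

step 1: θ'=0.5944 (R=-2.0000) → pose (0.6120, 0.6570, 0.5944)
step 2: θ'=1.3444 (R=4.0000) → pose (2.2699, 3.0730, 1.3444)
step 3: θ'=1.8444 (R=-5.0000) → pose (2.3283, 0.5997, 1.8444)
step 4: θ'=2.3444 (R=-8.0000) → pose (4.3075, -2.8284, 2.3444)
step 5: θ'=3.3444 (R=3.5000) → pose (1.0987, -1.8457, 3.3444)

(1.0987, -1.8457, 3.3444)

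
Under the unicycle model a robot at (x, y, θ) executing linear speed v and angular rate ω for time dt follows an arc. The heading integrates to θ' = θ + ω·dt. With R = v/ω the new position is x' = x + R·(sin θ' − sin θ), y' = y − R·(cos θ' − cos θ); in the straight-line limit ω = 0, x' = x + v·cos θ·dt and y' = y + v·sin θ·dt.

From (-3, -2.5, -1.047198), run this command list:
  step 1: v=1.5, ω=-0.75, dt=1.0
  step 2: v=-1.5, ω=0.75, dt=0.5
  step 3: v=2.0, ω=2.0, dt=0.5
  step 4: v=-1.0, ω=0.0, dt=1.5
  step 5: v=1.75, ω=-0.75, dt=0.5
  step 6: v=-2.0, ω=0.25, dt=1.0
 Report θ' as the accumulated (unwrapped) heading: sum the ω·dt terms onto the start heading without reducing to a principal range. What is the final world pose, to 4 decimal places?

(-4.3909, -2.6093, -0.5472)

step 1: θ'=-1.7972 (R=-2.0000) → pose (-2.7831, -3.9489, -1.7972)
step 2: θ'=-1.4222 (R=-2.0000) → pose (-2.7541, -3.2039, -1.4222)
step 3: θ'=-0.4222 (R=1.0000) → pose (-2.1749, -3.9680, -0.4222)
step 4: θ'=-0.4222 (straight) → pose (-3.5432, -3.3534, -0.4222)
step 5: θ'=-0.7972 (R=-2.3333) → pose (-2.8300, -3.8515, -0.7972)
step 6: θ'=-0.5472 (R=-8.0000) → pose (-4.3909, -2.6093, -0.5472)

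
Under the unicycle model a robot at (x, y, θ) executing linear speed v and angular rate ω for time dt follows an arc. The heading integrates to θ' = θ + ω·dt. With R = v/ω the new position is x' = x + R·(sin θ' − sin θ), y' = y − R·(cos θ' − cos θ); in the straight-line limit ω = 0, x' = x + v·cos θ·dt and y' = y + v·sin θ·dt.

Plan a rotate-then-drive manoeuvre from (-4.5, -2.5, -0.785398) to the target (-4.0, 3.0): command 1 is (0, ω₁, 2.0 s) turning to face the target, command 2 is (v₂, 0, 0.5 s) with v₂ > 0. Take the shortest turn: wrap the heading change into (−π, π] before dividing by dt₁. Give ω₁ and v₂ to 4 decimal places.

ω₁ = 1.1328, v₂ = 11.0454

heading to target = atan2(3−-2.5, -4−-4.5) = 1.4801
Δθ = wrap(1.4801 − -0.7854) = 2.2655; ω₁ = Δθ/dt₁ = 1.1328
distance = √((-4−-4.5)² + (3−-2.5)²) = 5.5227; v₂ = distance/dt₂ = 11.0454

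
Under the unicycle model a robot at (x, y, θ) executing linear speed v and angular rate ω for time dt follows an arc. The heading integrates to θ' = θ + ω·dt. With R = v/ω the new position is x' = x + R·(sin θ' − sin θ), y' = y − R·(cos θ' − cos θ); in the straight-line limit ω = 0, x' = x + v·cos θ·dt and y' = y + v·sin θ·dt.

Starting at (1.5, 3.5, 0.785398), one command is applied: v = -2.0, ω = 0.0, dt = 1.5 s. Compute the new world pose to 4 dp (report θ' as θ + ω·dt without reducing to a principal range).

θ' = 0.7854 + 0.0·1.5 = 0.7854
ω = 0 → straight: x' = 1.5 + -2.0·cos(0.7854)·1.5 = -0.6213
y' = 3.5 + -2.0·sin(0.7854)·1.5 = 1.3787

(-0.6213, 1.3787, 0.7854)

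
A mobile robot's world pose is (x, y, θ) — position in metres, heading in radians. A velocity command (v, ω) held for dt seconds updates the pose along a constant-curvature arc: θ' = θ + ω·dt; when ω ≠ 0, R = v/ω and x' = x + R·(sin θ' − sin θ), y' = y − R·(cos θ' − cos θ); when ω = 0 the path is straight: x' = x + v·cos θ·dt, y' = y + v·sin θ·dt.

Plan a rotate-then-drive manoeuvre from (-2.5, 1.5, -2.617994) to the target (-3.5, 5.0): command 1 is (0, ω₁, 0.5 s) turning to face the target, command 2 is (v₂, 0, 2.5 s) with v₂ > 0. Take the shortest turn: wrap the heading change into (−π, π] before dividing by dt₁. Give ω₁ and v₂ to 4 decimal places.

heading to target = atan2(5−1.5, -3.5−-2.5) = 1.8491
Δθ = wrap(1.8491 − -2.6180) = -1.8161; ω₁ = Δθ/dt₁ = -3.6322
distance = √((-3.5−-2.5)² + (5−1.5)²) = 3.6401; v₂ = distance/dt₂ = 1.4560

ω₁ = -3.6322, v₂ = 1.4560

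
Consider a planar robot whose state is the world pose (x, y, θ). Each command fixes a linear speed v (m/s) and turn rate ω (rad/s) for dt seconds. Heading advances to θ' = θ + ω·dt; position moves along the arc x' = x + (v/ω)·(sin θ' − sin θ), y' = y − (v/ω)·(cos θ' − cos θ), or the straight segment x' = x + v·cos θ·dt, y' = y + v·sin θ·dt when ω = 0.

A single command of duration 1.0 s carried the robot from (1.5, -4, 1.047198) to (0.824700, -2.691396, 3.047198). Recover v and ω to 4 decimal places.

Δθ = 3.047198 − 1.047198 = 2.000000
ω = Δθ/dt = 2.000000/1.0 = 2.0000
R = −Δy/(cos θ' − cos θ) = 0.8750
v = R·ω = 0.8750·2.0000 = 1.7500

v = 1.7500, ω = 2.0000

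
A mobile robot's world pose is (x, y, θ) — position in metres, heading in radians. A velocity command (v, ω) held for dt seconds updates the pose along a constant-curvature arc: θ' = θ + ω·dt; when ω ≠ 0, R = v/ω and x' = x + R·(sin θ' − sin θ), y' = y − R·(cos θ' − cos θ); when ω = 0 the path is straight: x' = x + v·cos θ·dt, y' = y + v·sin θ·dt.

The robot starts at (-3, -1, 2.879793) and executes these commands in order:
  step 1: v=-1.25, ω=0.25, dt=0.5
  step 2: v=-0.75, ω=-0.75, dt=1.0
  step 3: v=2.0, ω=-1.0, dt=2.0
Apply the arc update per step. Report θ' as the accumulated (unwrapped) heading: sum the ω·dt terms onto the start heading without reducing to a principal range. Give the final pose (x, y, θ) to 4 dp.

(-0.7031, 1.7168, 0.2548)

step 1: θ'=3.0048 (R=-5.0000) → pose (-2.3878, -1.1237, 3.0048)
step 2: θ'=2.2548 (R=1.0000) → pose (-1.7491, -1.4824, 2.2548)
step 3: θ'=0.2548 (R=-2.0000) → pose (-0.7031, 1.7168, 0.2548)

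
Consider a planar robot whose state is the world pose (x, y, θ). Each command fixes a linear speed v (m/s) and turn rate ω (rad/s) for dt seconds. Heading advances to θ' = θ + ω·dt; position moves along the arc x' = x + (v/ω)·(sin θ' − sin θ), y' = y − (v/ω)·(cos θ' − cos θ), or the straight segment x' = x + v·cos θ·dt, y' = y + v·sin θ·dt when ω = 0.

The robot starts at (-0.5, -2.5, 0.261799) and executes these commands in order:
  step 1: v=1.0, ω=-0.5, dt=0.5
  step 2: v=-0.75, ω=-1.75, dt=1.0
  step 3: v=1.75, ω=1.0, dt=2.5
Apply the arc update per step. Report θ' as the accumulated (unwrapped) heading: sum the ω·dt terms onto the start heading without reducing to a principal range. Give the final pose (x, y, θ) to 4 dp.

step 1: θ'=0.0118 (R=-2.0000) → pose (-0.0060, -2.4320, 0.0118)
step 2: θ'=-1.7382 (R=0.4286) → pose (-0.4336, -1.9320, -1.7382)
step 3: θ'=0.7618 (R=1.7500) → pose (2.4998, -3.4899, 0.7618)

(2.4998, -3.4899, 0.7618)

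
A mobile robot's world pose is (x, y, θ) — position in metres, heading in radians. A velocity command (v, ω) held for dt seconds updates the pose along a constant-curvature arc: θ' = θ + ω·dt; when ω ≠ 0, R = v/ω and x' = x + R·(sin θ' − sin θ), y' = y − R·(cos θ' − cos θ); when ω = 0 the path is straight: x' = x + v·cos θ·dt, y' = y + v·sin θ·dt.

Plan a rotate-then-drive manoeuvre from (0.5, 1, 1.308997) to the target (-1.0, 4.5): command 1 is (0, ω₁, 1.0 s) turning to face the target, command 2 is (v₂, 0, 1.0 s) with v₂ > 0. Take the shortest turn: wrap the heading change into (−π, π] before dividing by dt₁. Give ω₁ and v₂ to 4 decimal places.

ω₁ = 0.6667, v₂ = 3.8079

heading to target = atan2(4.5−1, -1−0.5) = 1.9757
Δθ = wrap(1.9757 − 1.3090) = 0.6667; ω₁ = Δθ/dt₁ = 0.6667
distance = √((-1−0.5)² + (4.5−1)²) = 3.8079; v₂ = distance/dt₂ = 3.8079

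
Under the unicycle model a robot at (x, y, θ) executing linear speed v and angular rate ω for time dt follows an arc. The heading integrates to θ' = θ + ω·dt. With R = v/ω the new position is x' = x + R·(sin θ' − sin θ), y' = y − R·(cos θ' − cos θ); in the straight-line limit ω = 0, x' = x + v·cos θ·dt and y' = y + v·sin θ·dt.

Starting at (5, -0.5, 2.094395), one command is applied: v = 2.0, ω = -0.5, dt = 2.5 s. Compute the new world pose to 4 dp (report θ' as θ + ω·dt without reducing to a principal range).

θ' = 2.0944 + -0.5·2.5 = 0.8444
R = v/ω = 2.0/-0.5 = -4.0000
x' = 5 + -4.0000·(sin 0.8444 − sin 2.0944) = 5.4738
y' = -0.5 − -4.0000·(cos 0.8444 − cos 2.0944) = 4.1567

(5.4738, 4.1567, 0.8444)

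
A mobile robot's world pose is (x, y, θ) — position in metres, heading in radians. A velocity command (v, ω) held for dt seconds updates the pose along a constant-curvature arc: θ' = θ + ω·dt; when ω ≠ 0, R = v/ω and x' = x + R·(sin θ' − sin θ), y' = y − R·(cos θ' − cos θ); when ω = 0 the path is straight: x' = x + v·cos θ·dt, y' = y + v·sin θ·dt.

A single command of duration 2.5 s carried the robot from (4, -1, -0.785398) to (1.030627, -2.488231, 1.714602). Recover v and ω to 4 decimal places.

Δθ = 1.714602 − -0.785398 = 2.500000
ω = Δθ/dt = 2.500000/2.5 = 1.0000
R = Δx/(sin θ' − sin θ) = -1.7500
v = R·ω = -1.7500·1.0000 = -1.7500

v = -1.7500, ω = 1.0000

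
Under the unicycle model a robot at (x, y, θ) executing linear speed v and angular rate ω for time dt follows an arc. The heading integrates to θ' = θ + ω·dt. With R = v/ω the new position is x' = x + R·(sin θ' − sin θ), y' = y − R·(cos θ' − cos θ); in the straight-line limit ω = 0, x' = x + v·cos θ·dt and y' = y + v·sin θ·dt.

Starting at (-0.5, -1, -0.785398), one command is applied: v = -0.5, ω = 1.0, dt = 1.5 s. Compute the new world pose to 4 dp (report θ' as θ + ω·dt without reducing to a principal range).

θ' = -0.7854 + 1.0·1.5 = 0.7146
R = v/ω = -0.5/1.0 = -0.5000
x' = -0.5 + -0.5000·(sin 0.7146 − sin -0.7854) = -1.1812
y' = -1 − -0.5000·(cos 0.7146 − cos -0.7854) = -0.9759

(-1.1812, -0.9759, 0.7146)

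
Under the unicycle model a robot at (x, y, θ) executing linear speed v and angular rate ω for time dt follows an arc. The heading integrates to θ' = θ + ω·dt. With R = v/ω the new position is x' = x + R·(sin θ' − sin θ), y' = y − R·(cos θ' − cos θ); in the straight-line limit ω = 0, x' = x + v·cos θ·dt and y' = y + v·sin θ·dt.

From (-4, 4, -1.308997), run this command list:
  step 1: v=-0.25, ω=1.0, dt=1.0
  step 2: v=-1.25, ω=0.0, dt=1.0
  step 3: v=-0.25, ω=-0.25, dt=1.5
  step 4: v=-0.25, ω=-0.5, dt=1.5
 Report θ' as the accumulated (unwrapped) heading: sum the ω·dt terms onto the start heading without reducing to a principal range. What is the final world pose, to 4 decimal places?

step 1: θ'=-0.3090 (R=-0.2500) → pose (-4.1655, 4.1735, -0.3090)
step 2: θ'=-0.3090 (straight) → pose (-5.3563, 4.5536, -0.3090)
step 3: θ'=-0.6840 (R=1.0000) → pose (-5.6840, 4.7312, -0.6840)
step 4: θ'=-1.4340 (R=0.5000) → pose (-5.8634, 5.0505, -1.4340)

(-5.8634, 5.0505, -1.4340)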